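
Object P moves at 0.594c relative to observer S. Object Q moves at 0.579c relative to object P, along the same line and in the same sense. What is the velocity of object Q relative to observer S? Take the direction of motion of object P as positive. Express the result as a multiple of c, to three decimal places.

With v = 0.594 and u' = 0.579 (in units of c),
u = (u' + v)/(1 + u'v/c²):
u = (0.579 + 0.594) / (1 + 0.579·0.594) = 1.1730/1.3439 = 0.8728
(Galilean addition would give +1.173c, exceeding c.)

0.873c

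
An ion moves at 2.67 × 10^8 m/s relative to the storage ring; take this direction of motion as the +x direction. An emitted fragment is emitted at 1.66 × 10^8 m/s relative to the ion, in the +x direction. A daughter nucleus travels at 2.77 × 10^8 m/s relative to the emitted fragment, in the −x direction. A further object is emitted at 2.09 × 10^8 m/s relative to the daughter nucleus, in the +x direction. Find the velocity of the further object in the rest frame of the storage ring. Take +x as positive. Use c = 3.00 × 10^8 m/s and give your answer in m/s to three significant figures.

Apply u = (u' + v)/(1 + u'v/c²) successively, working outward toward the storage ring.
(Dividing each given speed by c = 3.00 × 10^8 m/s to work in units of c.)
Start: velocity of the ion relative to the storage ring = 0.8900c.
Compose with the emitted fragment (u' = 0.553 in the ion frame): u_1 = (0.553 + 0.890) / (1 + 0.553·0.890) = 1.4433/1.4925 = 0.9671.
Compose with the daughter nucleus (u' = -0.923 in the emitted fragment frame): u_2 = (-0.923 + 0.967) / (1 + (-0.923)·0.967) = 0.0437/0.1071 = 0.4086.
Compose with the further object (u' = 0.697 in the daughter nucleus frame): u_3 = (0.697 + 0.409) / (1 + 0.697·0.409) = 1.1053/1.2847 = 0.8604.
So u = 0.8604 × 3.00 × 10^8 m/s.

+2.58 × 10^8 m/s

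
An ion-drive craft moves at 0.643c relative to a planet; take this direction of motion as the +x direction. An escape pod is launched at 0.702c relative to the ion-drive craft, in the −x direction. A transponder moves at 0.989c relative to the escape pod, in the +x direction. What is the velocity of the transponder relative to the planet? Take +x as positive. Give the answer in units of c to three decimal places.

Apply u = (u' + v)/(1 + u'v/c²) successively, working outward toward the planet.
Start: velocity of the ion-drive craft relative to the planet = 0.6430c.
Compose with the escape pod (u' = -0.702 in the ion-drive craft frame): u_1 = (-0.702 + 0.643) / (1 + (-0.702)·0.643) = -0.0590/0.5486 = -0.1075.
Compose with the transponder (u' = 0.989 in the escape pod frame): u_2 = (0.989 + (-0.108)) / (1 + 0.989·(-0.108)) = 0.8815/0.8936 = 0.9864.

+0.986c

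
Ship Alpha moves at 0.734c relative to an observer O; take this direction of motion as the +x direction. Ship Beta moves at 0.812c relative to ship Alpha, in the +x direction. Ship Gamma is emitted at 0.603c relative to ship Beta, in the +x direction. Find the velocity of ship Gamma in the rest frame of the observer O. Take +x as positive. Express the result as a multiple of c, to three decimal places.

0.992c

Apply u = (u' + v)/(1 + u'v/c²) successively, working outward toward the observer O.
Start: velocity of ship Alpha relative to the observer O = 0.7340c.
Compose with ship Beta (u' = 0.812 in ship Alpha frame): u_1 = (0.812 + 0.734) / (1 + 0.812·0.734) = 1.5460/1.5960 = 0.9687.
Compose with ship Gamma (u' = 0.603 in ship Beta frame): u_2 = (0.603 + 0.969) / (1 + 0.603·0.969) = 1.5717/1.5841 = 0.9921.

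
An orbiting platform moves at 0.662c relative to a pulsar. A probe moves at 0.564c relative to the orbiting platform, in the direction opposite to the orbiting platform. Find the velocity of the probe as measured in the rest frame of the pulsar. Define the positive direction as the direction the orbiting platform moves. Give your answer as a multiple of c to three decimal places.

+0.156c

With v = 0.662 and u' = -0.564 (in units of c),
u = (u' + v)/(1 + u'v/c²):
u = (-0.564 + 0.662) / (1 + (-0.564)·0.662) = 0.0980/0.6266 = 0.1564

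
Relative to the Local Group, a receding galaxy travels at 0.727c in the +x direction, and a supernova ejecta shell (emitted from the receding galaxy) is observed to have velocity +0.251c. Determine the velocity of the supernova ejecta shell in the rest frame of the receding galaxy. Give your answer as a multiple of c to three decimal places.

-0.582c

Invert the composition law: u' = (u − v)/(1 − uv/c²).
u' = (0.251 − 0.727) / (1 − (0.251)(0.727)) = -0.4760/0.8175 = -0.5822.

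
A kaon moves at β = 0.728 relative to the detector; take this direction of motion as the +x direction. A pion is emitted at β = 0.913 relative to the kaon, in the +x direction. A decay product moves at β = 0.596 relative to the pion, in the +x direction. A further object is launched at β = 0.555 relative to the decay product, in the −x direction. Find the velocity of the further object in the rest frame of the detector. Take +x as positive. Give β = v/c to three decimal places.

β = +0.987

Apply u = (u' + v)/(1 + u'v/c²) successively, working outward toward the detector.
Start: velocity of the kaon relative to the detector = 0.7280c.
Compose with the pion (u' = 0.913 in the kaon frame): u_1 = (0.913 + 0.728) / (1 + 0.913·0.728) = 1.6410/1.6647 = 0.9858.
Compose with the decay product (u' = 0.596 in the pion frame): u_2 = (0.596 + 0.986) / (1 + 0.596·0.986) = 1.5818/1.5875 = 0.9964.
Compose with the further object (u' = -0.555 in the decay product frame): u_3 = (-0.555 + 0.996) / (1 + (-0.555)·0.996) = 0.4414/0.4470 = 0.9874.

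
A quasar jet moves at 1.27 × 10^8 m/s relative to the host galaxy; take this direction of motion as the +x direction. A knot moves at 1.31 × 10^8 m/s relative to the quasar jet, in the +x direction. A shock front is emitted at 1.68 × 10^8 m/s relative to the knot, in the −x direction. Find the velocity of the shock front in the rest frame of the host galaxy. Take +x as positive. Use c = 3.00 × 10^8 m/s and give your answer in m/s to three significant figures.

Apply u = (u' + v)/(1 + u'v/c²) successively, working outward toward the host galaxy.
(Dividing each given speed by c = 3.00 × 10^8 m/s to work in units of c.)
Start: velocity of the quasar jet relative to the host galaxy = 0.4233c.
Compose with the knot (u' = 0.437 in the quasar jet frame): u_1 = (0.437 + 0.423) / (1 + 0.437·0.423) = 0.8600/1.1849 = 0.7258.
Compose with the shock front (u' = -0.560 in the knot frame): u_2 = (-0.560 + 0.726) / (1 + (-0.560)·0.726) = 0.1658/0.5935 = 0.2794.
So u = 0.2794 × 3.00 × 10^8 m/s.

+8.38 × 10^7 m/s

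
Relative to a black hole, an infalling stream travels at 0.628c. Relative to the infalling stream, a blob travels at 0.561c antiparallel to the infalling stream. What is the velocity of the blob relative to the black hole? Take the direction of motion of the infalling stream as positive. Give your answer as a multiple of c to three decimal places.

+0.103c

With v = 0.628 and u' = -0.561 (in units of c),
u = (u' + v)/(1 + u'v/c²):
u = (-0.561 + 0.628) / (1 + (-0.561)·0.628) = 0.0670/0.6477 = 0.1034
(Galilean addition would give +0.067c.)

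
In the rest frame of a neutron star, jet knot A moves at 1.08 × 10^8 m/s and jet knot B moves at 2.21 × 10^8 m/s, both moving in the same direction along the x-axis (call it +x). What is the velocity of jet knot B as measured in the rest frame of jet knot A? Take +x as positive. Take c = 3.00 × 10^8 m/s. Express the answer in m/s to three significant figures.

+1.54 × 10^8 m/s

β_A = 0.360, β_B = 0.737 (dividing each by c = 3.00 × 10^8 m/s).
Transform to A's frame with the inverse velocity-addition law: u' = (u − v)/(1 − uv/c²), taking u = β_B and v = β_A.
u' = (0.737 − 0.360) / (1 − (0.360)(0.737)) = 0.3767/0.7348 = 0.5126.
u' = 0.5126 × 3.00 × 10^8 m/s.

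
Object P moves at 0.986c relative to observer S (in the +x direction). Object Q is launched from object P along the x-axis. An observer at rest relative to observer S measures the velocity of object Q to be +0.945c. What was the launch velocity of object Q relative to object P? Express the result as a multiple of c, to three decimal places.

Invert the composition law: u' = (u − v)/(1 − uv/c²).
u' = (0.945 − 0.986) / (1 − (0.945)(0.986)) = -0.0410/0.0682 = -0.6009.

-0.601c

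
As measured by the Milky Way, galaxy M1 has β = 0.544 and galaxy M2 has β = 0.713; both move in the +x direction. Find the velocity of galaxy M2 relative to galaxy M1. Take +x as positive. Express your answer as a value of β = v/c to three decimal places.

β_A = 0.544, β_B = 0.713.
Transform to A's frame with the inverse velocity-addition law: u' = (u − v)/(1 − uv/c²), taking u = β_B and v = β_A.
u' = (0.713 − 0.544) / (1 − (0.544)(0.713)) = 0.1690/0.6121 = 0.2761.

β = +0.276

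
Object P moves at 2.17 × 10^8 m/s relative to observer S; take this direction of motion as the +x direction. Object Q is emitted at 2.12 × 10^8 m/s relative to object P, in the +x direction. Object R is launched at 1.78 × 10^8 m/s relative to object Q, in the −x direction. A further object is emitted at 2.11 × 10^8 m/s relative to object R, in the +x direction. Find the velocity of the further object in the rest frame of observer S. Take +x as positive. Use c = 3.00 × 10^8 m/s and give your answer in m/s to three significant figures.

+2.89 × 10^8 m/s

Apply u = (u' + v)/(1 + u'v/c²) successively, working outward toward observer S.
(Dividing each given speed by c = 3.00 × 10^8 m/s to work in units of c.)
Start: velocity of object P relative to observer S = 0.7233c.
Compose with object Q (u' = 0.707 in object P frame): u_1 = (0.707 + 0.723) / (1 + 0.707·0.723) = 1.4300/1.5112 = 0.9463.
Compose with object R (u' = -0.593 in object Q frame): u_2 = (-0.593 + 0.946) / (1 + (-0.593)·0.946) = 0.3530/0.4385 = 0.8049.
Compose with the further object (u' = 0.703 in object R frame): u_3 = (0.703 + 0.805) / (1 + 0.703·0.805) = 1.5082/1.5661 = 0.9630.
So u = 0.9630 × 3.00 × 10^8 m/s.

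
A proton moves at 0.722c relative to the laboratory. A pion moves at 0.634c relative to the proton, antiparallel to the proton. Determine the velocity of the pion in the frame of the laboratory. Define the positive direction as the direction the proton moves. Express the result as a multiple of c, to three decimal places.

+0.162c

With v = 0.722 and u' = -0.634 (in units of c),
u = (u' + v)/(1 + u'v/c²):
u = (-0.634 + 0.722) / (1 + (-0.634)·0.722) = 0.0880/0.5423 = 0.1623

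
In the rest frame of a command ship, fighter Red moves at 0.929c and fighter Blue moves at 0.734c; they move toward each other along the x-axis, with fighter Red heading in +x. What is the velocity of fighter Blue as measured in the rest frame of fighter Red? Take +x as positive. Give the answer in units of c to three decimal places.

β_A = 0.929, β_B = -0.734.
Transform to A's frame with the inverse velocity-addition law: u' = (u − v)/(1 − uv/c²), taking u = β_B and v = β_A.
u' = (-0.734 − 0.929) / (1 − (0.929)(-0.734)) = -1.6630/1.6819 = -0.9888.

-0.989c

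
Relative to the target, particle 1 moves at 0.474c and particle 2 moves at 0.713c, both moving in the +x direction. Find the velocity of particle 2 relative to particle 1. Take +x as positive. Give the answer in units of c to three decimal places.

+0.361c

β_A = 0.474, β_B = 0.713.
Transform to A's frame with the inverse velocity-addition law: u' = (u − v)/(1 − uv/c²), taking u = β_B and v = β_A.
u' = (0.713 − 0.474) / (1 − (0.474)(0.713)) = 0.2390/0.6620 = 0.3610.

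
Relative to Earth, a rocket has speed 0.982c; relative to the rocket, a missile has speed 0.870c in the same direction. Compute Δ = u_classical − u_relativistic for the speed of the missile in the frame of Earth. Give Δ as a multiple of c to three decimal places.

Galilean: u_cl = 0.870 + 0.982 = 1.8520.
Relativistic: u_rel = (0.870 + 0.982) / (1 + 0.870·0.982) = 1.8520/1.8543 = 0.9987.
Δ = 1.8520 − 0.9987 = 0.8533.
(The classical prediction exceeds c; the relativistic result does not.)

Δ = 0.853c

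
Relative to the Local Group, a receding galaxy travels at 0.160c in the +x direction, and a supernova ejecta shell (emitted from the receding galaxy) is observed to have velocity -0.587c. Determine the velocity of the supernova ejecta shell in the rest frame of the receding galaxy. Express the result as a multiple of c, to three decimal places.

Invert the composition law: u' = (u − v)/(1 − uv/c²).
u' = (-0.587 − 0.160) / (1 − (-0.587)(0.160)) = -0.7470/1.0939 = -0.6829.

-0.683c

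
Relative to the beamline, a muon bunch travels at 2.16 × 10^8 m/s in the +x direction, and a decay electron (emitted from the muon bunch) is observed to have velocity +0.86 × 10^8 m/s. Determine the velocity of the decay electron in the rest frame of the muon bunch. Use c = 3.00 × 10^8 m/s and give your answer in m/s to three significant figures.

v = 0.720c, u = 0.287c.
Invert the composition law: u' = (u − v)/(1 − uv/c²).
u' = (0.287 − 0.720) / (1 − (0.287)(0.720)) = -0.4333/0.7936 = -0.5460.
u' = -0.5460 × 3.00 × 10^8 m/s.

-1.64 × 10^8 m/s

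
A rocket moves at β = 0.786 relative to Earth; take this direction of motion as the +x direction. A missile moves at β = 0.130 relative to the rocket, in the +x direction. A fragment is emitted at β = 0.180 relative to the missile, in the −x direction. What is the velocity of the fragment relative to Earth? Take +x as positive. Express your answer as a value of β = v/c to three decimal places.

Apply u = (u' + v)/(1 + u'v/c²) successively, working outward toward Earth.
Start: velocity of the rocket relative to Earth = 0.7860c.
Compose with the missile (u' = 0.130 in the rocket frame): u_1 = (0.130 + 0.786) / (1 + 0.130·0.786) = 0.9160/1.1022 = 0.8311.
Compose with the fragment (u' = -0.180 in the missile frame): u_2 = (-0.180 + 0.831) / (1 + (-0.180)·0.831) = 0.6511/0.8504 = 0.7656.

β = +0.766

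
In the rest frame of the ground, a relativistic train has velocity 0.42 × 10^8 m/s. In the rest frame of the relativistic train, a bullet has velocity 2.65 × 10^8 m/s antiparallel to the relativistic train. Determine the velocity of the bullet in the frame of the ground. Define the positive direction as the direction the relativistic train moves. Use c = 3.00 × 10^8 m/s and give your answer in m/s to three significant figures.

In units of c (dividing by 3.00 × 10^8 m/s): v = 0.140, u' = -0.883.
u = (u' + v)/(1 + u'v/c²):
u = (-0.883 + 0.140) / (1 + (-0.883)·0.140) = -0.7433/0.8763 = -0.8482
Converting back: u = -0.8482 × 3.00 × 10^8 m/s.

-2.54 × 10^8 m/s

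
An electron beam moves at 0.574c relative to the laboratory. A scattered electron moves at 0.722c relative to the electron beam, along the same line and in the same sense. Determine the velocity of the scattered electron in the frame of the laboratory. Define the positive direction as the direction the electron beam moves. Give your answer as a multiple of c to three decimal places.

With v = 0.574 and u' = 0.722 (in units of c),
u = (u' + v)/(1 + u'v/c²):
u = (0.722 + 0.574) / (1 + 0.722·0.574) = 1.2960/1.4144 = 0.9163

0.916c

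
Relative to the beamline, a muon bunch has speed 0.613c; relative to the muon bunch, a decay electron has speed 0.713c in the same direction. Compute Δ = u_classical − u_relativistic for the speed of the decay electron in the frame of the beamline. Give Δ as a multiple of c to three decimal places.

Δ = 0.403c

Galilean: u_cl = 0.713 + 0.613 = 1.3260.
Relativistic: u_rel = (0.713 + 0.613) / (1 + 0.713·0.613) = 1.3260/1.4371 = 0.9227.
Δ = 1.3260 − 0.9227 = 0.4033.
(The classical prediction exceeds c; the relativistic result does not.)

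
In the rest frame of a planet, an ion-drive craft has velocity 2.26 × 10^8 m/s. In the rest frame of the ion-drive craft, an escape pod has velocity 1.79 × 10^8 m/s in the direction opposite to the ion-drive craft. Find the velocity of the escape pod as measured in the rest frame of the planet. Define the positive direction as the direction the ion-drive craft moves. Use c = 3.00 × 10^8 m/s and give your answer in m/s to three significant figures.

+8.54 × 10^7 m/s

In units of c (dividing by 3.00 × 10^8 m/s): v = 0.753, u' = -0.597.
u = (u' + v)/(1 + u'v/c²):
u = (-0.597 + 0.753) / (1 + (-0.597)·0.753) = 0.1567/0.5505 = 0.2846
(Galilean addition would give +0.157c.)
Converting back: u = 0.2846 × 3.00 × 10^8 m/s.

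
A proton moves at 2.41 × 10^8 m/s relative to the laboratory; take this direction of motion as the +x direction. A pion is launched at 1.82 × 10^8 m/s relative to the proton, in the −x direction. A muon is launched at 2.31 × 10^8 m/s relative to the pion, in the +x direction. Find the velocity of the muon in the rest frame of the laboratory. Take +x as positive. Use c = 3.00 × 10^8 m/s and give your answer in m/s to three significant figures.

+2.67 × 10^8 m/s

Apply u = (u' + v)/(1 + u'v/c²) successively, working outward toward the laboratory.
(Dividing each given speed by c = 3.00 × 10^8 m/s to work in units of c.)
Start: velocity of the proton relative to the laboratory = 0.8033c.
Compose with the pion (u' = -0.607 in the proton frame): u_1 = (-0.607 + 0.803) / (1 + (-0.607)·0.803) = 0.1967/0.5126 = 0.3836.
Compose with the muon (u' = 0.770 in the pion frame): u_2 = (0.770 + 0.384) / (1 + 0.770·0.384) = 1.1536/1.2954 = 0.8906.
So u = 0.8906 × 3.00 × 10^8 m/s.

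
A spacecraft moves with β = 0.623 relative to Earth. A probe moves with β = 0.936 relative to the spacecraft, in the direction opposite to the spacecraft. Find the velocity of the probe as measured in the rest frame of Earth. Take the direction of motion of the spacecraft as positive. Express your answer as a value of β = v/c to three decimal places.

With v = 0.623 and u' = -0.936 (in units of c),
u = (u' + v)/(1 + u'v/c²):
u = (-0.936 + 0.623) / (1 + (-0.936)·0.623) = -0.3130/0.4169 = -0.7508
(Galilean addition would give -0.313c.)

β = -0.751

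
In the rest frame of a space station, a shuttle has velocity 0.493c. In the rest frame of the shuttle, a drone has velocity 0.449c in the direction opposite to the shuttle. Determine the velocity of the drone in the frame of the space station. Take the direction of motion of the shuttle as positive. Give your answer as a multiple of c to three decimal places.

+0.057c

With v = 0.493 and u' = -0.449 (in units of c),
u = (u' + v)/(1 + u'v/c²):
u = (-0.449 + 0.493) / (1 + (-0.449)·0.493) = 0.0440/0.7786 = 0.0565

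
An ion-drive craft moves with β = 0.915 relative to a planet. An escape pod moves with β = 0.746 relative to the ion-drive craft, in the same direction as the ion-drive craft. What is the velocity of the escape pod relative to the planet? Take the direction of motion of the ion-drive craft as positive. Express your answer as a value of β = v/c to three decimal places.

β = 0.987

With v = 0.915 and u' = 0.746 (in units of c),
u = (u' + v)/(1 + u'v/c²):
u = (0.746 + 0.915) / (1 + 0.746·0.915) = 1.6610/1.6826 = 0.9872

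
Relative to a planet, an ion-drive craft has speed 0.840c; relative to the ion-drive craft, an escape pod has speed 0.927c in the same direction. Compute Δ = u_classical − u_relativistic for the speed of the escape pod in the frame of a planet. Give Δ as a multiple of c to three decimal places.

Galilean: u_cl = 0.927 + 0.840 = 1.7670.
Relativistic: u_rel = (0.927 + 0.840) / (1 + 0.927·0.840) = 1.7670/1.7787 = 0.9934.
Δ = 1.7670 − 0.9934 = 0.7736.
(The classical prediction exceeds c; the relativistic result does not.)

Δ = 0.774c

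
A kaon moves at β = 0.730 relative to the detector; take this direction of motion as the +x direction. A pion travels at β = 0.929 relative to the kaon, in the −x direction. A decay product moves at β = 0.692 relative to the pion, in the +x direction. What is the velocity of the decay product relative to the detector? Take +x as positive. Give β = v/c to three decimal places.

Apply u = (u' + v)/(1 + u'v/c²) successively, working outward toward the detector.
Start: velocity of the kaon relative to the detector = 0.7300c.
Compose with the pion (u' = -0.929 in the kaon frame): u_1 = (-0.929 + 0.730) / (1 + (-0.929)·0.730) = -0.1990/0.3218 = -0.6183.
Compose with the decay product (u' = 0.692 in the pion frame): u_2 = (0.692 + (-0.618)) / (1 + 0.692·(-0.618)) = 0.0737/0.5721 = 0.1288.

β = +0.129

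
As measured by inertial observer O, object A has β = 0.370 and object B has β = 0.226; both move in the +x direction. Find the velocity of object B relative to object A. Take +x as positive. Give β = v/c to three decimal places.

β = -0.157

β_A = 0.370, β_B = 0.226.
Transform to A's frame with the inverse velocity-addition law: u' = (u − v)/(1 − uv/c²), taking u = β_B and v = β_A.
u' = (0.226 − 0.370) / (1 − (0.370)(0.226)) = -0.1440/0.9164 = -0.1571.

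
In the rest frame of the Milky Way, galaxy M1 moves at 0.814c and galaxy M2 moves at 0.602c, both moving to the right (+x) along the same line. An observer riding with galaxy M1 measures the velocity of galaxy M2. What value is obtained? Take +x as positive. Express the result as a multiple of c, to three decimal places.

-0.416c

β_A = 0.814, β_B = 0.602.
Transform to A's frame with the inverse velocity-addition law: u' = (u − v)/(1 − uv/c²), taking u = β_B and v = β_A.
u' = (0.602 − 0.814) / (1 − (0.814)(0.602)) = -0.2120/0.5100 = -0.4157.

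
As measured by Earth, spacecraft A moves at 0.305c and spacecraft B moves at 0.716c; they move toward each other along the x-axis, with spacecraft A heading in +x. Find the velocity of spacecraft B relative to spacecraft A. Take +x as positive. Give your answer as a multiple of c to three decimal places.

-0.838c

β_A = 0.305, β_B = -0.716.
Transform to A's frame with the inverse velocity-addition law: u' = (u − v)/(1 − uv/c²), taking u = β_B and v = β_A.
u' = (-0.716 − 0.305) / (1 − (0.305)(-0.716)) = -1.0210/1.2184 = -0.8380.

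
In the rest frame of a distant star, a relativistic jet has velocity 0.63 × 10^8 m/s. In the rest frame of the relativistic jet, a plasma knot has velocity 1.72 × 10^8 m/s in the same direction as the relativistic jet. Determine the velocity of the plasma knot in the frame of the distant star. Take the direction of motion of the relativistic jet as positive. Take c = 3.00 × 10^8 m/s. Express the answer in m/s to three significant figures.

2.10 × 10^8 m/s

In units of c (dividing by 3.00 × 10^8 m/s): v = 0.210, u' = 0.573.
u = (u' + v)/(1 + u'v/c²):
u = (0.573 + 0.210) / (1 + 0.573·0.210) = 0.7833/1.1204 = 0.6992
(Galilean addition would give +0.783c.)
Converting back: u = 0.6992 × 3.00 × 10^8 m/s.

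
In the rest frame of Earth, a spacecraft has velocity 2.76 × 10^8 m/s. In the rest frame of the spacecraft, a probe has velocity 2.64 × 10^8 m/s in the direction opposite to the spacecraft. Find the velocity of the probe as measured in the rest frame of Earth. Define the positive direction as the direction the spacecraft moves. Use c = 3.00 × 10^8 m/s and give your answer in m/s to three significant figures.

+6.30 × 10^7 m/s

In units of c (dividing by 3.00 × 10^8 m/s): v = 0.920, u' = -0.880.
u = (u' + v)/(1 + u'v/c²):
u = (-0.880 + 0.920) / (1 + (-0.880)·0.920) = 0.0400/0.1904 = 0.2101
(Galilean addition would give +0.040c.)
Converting back: u = 0.2101 × 3.00 × 10^8 m/s.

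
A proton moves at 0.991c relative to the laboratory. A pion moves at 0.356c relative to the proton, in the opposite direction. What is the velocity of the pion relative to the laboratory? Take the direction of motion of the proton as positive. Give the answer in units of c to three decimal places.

+0.981c

With v = 0.991 and u' = -0.356 (in units of c),
u = (u' + v)/(1 + u'v/c²):
u = (-0.356 + 0.991) / (1 + (-0.356)·0.991) = 0.6350/0.6472 = 0.9811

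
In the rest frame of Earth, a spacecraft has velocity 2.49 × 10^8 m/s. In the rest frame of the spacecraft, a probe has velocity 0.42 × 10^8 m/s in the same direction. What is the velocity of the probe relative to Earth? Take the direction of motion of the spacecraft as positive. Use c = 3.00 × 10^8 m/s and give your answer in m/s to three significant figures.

In units of c (dividing by 3.00 × 10^8 m/s): v = 0.830, u' = 0.140.
u = (u' + v)/(1 + u'v/c²):
u = (0.140 + 0.830) / (1 + 0.140·0.830) = 0.9700/1.1162 = 0.8690
(Galilean addition would give +0.970c.)
Converting back: u = 0.8690 × 3.00 × 10^8 m/s.

2.61 × 10^8 m/s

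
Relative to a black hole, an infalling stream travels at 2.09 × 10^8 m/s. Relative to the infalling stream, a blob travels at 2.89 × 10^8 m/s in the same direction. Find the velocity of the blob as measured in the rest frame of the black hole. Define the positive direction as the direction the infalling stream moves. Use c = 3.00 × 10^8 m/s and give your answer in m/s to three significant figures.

In units of c (dividing by 3.00 × 10^8 m/s): v = 0.697, u' = 0.963.
u = (u' + v)/(1 + u'v/c²):
u = (0.963 + 0.697) / (1 + 0.963·0.697) = 1.6600/1.6711 = 0.9933
Converting back: u = 0.9933 × 3.00 × 10^8 m/s.

2.98 × 10^8 m/s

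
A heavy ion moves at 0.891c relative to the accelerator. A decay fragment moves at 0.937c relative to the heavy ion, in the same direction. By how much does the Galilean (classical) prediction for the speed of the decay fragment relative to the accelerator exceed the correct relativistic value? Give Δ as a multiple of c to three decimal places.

Galilean: u_cl = 0.937 + 0.891 = 1.8280.
Relativistic: u_rel = (0.937 + 0.891) / (1 + 0.937·0.891) = 1.8280/1.8349 = 0.9963.
Δ = 1.8280 − 0.9963 = 0.8317.
(The classical prediction exceeds c; the relativistic result does not.)

Δ = 0.832c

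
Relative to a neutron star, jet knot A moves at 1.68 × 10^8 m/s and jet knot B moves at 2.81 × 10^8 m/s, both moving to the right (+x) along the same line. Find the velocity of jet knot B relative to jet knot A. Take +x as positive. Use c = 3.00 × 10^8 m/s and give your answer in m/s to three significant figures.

+2.38 × 10^8 m/s

β_A = 0.560, β_B = 0.937 (dividing each by c = 3.00 × 10^8 m/s).
Transform to A's frame with the inverse velocity-addition law: u' = (u − v)/(1 − uv/c²), taking u = β_B and v = β_A.
u' = (0.937 − 0.560) / (1 − (0.560)(0.937)) = 0.3767/0.4755 = 0.7922.
u' = 0.7922 × 3.00 × 10^8 m/s.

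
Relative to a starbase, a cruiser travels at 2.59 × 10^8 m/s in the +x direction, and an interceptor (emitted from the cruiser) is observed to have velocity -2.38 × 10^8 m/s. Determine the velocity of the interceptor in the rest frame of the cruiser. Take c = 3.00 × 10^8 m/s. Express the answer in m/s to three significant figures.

v = 0.863c, u = -0.793c.
Invert the composition law: u' = (u − v)/(1 − uv/c²).
u' = (-0.793 − 0.863) / (1 − (-0.793)(0.863)) = -1.6567/1.6849 = -0.9832.
u' = -0.9832 × 3.00 × 10^8 m/s.

-2.95 × 10^8 m/s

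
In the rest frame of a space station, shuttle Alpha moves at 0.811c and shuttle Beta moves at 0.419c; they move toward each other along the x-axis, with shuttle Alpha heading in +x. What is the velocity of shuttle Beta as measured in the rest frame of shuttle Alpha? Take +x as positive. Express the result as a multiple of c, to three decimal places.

β_A = 0.811, β_B = -0.419.
Transform to A's frame with the inverse velocity-addition law: u' = (u − v)/(1 − uv/c²), taking u = β_B and v = β_A.
u' = (-0.419 − 0.811) / (1 − (0.811)(-0.419)) = -1.2300/1.3398 = -0.9180.

-0.918c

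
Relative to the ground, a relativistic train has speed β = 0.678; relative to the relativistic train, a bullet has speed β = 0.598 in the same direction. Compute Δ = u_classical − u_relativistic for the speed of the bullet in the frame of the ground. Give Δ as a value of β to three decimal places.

Galilean: u_cl = 0.598 + 0.678 = 1.2760.
Relativistic: u_rel = (0.598 + 0.678) / (1 + 0.598·0.678) = 1.2760/1.4054 = 0.9079.
Δ = 1.2760 − 0.9079 = 0.3681.
(The classical prediction exceeds c; the relativistic result does not.)

Δ = 0.368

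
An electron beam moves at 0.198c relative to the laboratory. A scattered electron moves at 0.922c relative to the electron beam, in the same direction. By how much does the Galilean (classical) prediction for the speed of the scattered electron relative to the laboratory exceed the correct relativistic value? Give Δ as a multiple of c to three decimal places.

Galilean: u_cl = 0.922 + 0.198 = 1.1200.
Relativistic: u_rel = (0.922 + 0.198) / (1 + 0.922·0.198) = 1.1200/1.1826 = 0.9471.
Δ = 1.1200 − 0.9471 = 0.1729.
(The classical prediction exceeds c; the relativistic result does not.)

Δ = 0.173c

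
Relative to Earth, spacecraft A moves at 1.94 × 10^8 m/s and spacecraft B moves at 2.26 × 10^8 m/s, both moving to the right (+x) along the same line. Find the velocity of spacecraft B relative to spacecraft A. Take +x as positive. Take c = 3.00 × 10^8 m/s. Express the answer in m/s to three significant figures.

+6.24 × 10^7 m/s

β_A = 0.647, β_B = 0.753 (dividing each by c = 3.00 × 10^8 m/s).
Transform to A's frame with the inverse velocity-addition law: u' = (u − v)/(1 − uv/c²), taking u = β_B and v = β_A.
u' = (0.753 − 0.647) / (1 − (0.647)(0.753)) = 0.1067/0.5128 = 0.2080.
u' = 0.2080 × 3.00 × 10^8 m/s.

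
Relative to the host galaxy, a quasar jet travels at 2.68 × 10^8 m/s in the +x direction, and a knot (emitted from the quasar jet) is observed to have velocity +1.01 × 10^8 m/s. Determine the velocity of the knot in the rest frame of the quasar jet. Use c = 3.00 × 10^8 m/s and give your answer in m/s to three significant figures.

v = 0.893c, u = 0.337c.
Invert the composition law: u' = (u − v)/(1 − uv/c²).
u' = (0.337 − 0.893) / (1 − (0.337)(0.893)) = -0.5567/0.6992 = -0.7961.
u' = -0.7961 × 3.00 × 10^8 m/s.

-2.39 × 10^8 m/s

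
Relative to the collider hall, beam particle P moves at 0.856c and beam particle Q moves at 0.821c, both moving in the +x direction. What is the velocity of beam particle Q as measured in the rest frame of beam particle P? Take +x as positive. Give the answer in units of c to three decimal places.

β_A = 0.856, β_B = 0.821.
Transform to A's frame with the inverse velocity-addition law: u' = (u − v)/(1 − uv/c²), taking u = β_B and v = β_A.
u' = (0.821 − 0.856) / (1 − (0.856)(0.821)) = -0.0350/0.2972 = -0.1178.

-0.118c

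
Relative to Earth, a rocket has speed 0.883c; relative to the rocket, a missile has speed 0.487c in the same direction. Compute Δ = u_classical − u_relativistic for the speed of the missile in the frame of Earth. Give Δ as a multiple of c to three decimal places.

Δ = 0.412c

Galilean: u_cl = 0.487 + 0.883 = 1.3700.
Relativistic: u_rel = (0.487 + 0.883) / (1 + 0.487·0.883) = 1.3700/1.4300 = 0.9580.
Δ = 1.3700 − 0.9580 = 0.4120.
(The classical prediction exceeds c; the relativistic result does not.)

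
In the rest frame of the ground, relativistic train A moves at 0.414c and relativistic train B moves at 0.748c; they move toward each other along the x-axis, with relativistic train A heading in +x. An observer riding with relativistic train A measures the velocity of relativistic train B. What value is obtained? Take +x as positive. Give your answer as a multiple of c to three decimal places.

β_A = 0.414, β_B = -0.748.
Transform to A's frame with the inverse velocity-addition law: u' = (u − v)/(1 − uv/c²), taking u = β_B and v = β_A.
u' = (-0.748 − 0.414) / (1 − (0.414)(-0.748)) = -1.1620/1.3097 = -0.8872.

-0.887c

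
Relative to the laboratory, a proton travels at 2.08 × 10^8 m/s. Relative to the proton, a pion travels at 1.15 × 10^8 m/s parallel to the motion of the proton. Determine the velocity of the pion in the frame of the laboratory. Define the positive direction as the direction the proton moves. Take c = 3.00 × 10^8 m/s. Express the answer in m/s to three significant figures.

In units of c (dividing by 3.00 × 10^8 m/s): v = 0.693, u' = 0.383.
u = (u' + v)/(1 + u'v/c²):
u = (0.383 + 0.693) / (1 + 0.383·0.693) = 1.0767/1.2658 = 0.8506
Converting back: u = 0.8506 × 3.00 × 10^8 m/s.

2.55 × 10^8 m/s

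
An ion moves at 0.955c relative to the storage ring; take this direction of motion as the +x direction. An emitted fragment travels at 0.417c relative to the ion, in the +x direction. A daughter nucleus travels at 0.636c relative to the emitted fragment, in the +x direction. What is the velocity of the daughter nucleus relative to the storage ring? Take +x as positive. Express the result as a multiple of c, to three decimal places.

0.996c

Apply u = (u' + v)/(1 + u'v/c²) successively, working outward toward the storage ring.
Start: velocity of the ion relative to the storage ring = 0.9550c.
Compose with the emitted fragment (u' = 0.417 in the ion frame): u_1 = (0.417 + 0.955) / (1 + 0.417·0.955) = 1.3720/1.3982 = 0.9812.
Compose with the daughter nucleus (u' = 0.636 in the emitted fragment frame): u_2 = (0.636 + 0.981) / (1 + 0.636·0.981) = 1.6172/1.6241 = 0.9958.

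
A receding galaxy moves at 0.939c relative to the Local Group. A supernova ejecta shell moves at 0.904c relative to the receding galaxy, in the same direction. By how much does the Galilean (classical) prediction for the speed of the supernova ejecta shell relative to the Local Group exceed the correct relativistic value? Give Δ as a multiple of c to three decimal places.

Δ = 0.846c

Galilean: u_cl = 0.904 + 0.939 = 1.8430.
Relativistic: u_rel = (0.904 + 0.939) / (1 + 0.904·0.939) = 1.8430/1.8489 = 0.9968.
Δ = 1.8430 − 0.9968 = 0.8462.
(The classical prediction exceeds c; the relativistic result does not.)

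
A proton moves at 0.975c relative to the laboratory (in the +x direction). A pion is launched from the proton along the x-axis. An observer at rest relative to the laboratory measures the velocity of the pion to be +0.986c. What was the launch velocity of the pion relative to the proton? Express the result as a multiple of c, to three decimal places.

+0.285c

Invert the composition law: u' = (u − v)/(1 − uv/c²).
u' = (0.986 − 0.975) / (1 − (0.986)(0.975)) = 0.0110/0.0386 = 0.2846.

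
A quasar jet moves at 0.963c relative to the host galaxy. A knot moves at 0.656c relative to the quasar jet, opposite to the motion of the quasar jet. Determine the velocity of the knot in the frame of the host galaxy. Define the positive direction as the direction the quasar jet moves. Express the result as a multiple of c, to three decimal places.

+0.834c

With v = 0.963 and u' = -0.656 (in units of c),
u = (u' + v)/(1 + u'v/c²):
u = (-0.656 + 0.963) / (1 + (-0.656)·0.963) = 0.3070/0.3683 = 0.8336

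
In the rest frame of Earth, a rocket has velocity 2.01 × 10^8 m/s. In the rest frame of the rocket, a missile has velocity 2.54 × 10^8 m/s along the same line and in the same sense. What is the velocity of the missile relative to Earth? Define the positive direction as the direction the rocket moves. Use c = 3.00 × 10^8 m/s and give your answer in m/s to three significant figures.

2.90 × 10^8 m/s

In units of c (dividing by 3.00 × 10^8 m/s): v = 0.670, u' = 0.847.
u = (u' + v)/(1 + u'v/c²):
u = (0.847 + 0.670) / (1 + 0.847·0.670) = 1.5167/1.5673 = 0.9677
Converting back: u = 0.9677 × 3.00 × 10^8 m/s.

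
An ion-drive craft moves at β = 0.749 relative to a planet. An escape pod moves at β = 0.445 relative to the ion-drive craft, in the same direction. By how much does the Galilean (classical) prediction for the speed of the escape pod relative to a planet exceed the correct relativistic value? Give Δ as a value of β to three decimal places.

Δ = 0.298

Galilean: u_cl = 0.445 + 0.749 = 1.1940.
Relativistic: u_rel = (0.445 + 0.749) / (1 + 0.445·0.749) = 1.1940/1.3333 = 0.8955.
Δ = 1.1940 − 0.8955 = 0.2985.
(The classical prediction exceeds c; the relativistic result does not.)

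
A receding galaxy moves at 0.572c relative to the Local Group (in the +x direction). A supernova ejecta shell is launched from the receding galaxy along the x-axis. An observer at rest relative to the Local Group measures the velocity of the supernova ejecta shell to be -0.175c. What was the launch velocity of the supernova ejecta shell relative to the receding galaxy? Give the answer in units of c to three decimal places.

-0.679c

Invert the composition law: u' = (u − v)/(1 − uv/c²).
u' = (-0.175 − 0.572) / (1 − (-0.175)(0.572)) = -0.7470/1.1001 = -0.6790.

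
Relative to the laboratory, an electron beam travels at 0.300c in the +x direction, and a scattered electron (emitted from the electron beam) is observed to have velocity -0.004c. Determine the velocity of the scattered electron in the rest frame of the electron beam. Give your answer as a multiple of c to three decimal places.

Invert the composition law: u' = (u − v)/(1 − uv/c²).
u' = (-0.004 − 0.300) / (1 − (-0.004)(0.300)) = -0.3040/1.0012 = -0.3036.

-0.304c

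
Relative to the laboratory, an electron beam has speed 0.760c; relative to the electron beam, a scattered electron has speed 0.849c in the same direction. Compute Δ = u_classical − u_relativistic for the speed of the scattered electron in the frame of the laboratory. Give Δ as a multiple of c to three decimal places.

Δ = 0.631c

Galilean: u_cl = 0.849 + 0.760 = 1.6090.
Relativistic: u_rel = (0.849 + 0.760) / (1 + 0.849·0.760) = 1.6090/1.6452 = 0.9780.
Δ = 1.6090 − 0.9780 = 0.6310.
(The classical prediction exceeds c; the relativistic result does not.)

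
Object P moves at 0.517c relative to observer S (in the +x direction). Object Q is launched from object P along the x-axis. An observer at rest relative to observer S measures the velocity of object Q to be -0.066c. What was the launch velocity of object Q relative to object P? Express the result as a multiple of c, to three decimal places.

-0.564c

Invert the composition law: u' = (u − v)/(1 − uv/c²).
u' = (-0.066 − 0.517) / (1 − (-0.066)(0.517)) = -0.5830/1.0341 = -0.5638.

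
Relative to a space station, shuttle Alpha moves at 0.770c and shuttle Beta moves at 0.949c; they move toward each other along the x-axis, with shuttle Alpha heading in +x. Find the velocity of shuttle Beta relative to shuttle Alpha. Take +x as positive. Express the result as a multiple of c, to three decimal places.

β_A = 0.770, β_B = -0.949.
Transform to A's frame with the inverse velocity-addition law: u' = (u − v)/(1 − uv/c²), taking u = β_B and v = β_A.
u' = (-0.949 − 0.770) / (1 − (0.770)(-0.949)) = -1.7190/1.7307 = -0.9932.

-0.993c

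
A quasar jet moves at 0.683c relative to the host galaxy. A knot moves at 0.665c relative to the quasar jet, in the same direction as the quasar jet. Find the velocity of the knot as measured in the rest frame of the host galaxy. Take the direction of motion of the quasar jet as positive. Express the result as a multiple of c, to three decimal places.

With v = 0.683 and u' = 0.665 (in units of c),
u = (u' + v)/(1 + u'v/c²):
u = (0.665 + 0.683) / (1 + 0.665·0.683) = 1.3480/1.4542 = 0.9270
(Galilean addition would give +1.348c, exceeding c.)

0.927c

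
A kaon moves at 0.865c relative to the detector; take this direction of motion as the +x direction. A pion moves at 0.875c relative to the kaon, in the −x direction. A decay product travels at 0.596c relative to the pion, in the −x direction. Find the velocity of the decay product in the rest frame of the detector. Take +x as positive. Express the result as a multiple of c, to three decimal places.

Apply u = (u' + v)/(1 + u'v/c²) successively, working outward toward the detector.
Start: velocity of the kaon relative to the detector = 0.8650c.
Compose with the pion (u' = -0.875 in the kaon frame): u_1 = (-0.875 + 0.865) / (1 + (-0.875)·0.865) = -0.0100/0.2431 = -0.0411.
Compose with the decay product (u' = -0.596 in the pion frame): u_2 = (-0.596 + (-0.041)) / (1 + (-0.596)·(-0.041)) = -0.6371/1.0245 = -0.6219.

-0.622c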